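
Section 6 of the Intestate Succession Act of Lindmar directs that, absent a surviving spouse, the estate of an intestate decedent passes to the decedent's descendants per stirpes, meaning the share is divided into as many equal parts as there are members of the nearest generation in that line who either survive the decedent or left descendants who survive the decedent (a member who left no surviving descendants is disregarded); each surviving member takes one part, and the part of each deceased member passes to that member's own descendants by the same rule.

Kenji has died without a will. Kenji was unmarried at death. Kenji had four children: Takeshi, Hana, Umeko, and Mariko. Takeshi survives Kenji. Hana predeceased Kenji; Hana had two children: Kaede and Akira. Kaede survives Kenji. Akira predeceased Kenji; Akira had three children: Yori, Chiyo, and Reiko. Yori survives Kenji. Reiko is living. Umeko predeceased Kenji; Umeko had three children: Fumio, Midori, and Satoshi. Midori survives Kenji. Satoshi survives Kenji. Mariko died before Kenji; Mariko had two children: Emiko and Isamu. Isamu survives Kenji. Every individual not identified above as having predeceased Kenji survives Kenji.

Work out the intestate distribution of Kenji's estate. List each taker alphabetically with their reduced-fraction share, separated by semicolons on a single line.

There is no surviving spouse, so the entire estate passes to Kenji's descendants per stirpes.
The estate is divided into 4 equal shares of 1/4 among Takeshi, Hana, Umeko, Mariko.
Takeshi is living and takes 1/4.
Hana predeceased; the 1/4 allotted to Hana's branch passes to Hana's issue by representation.
The 1/4 is divided into 2 equal shares of 1/8 among Kaede, Akira.
Kaede is living and takes 1/8.
Akira predeceased; the 1/8 allotted to Akira's branch passes to Akira's issue by representation.
The 1/8 is divided into 3 equal shares of 1/24 among Yori, Chiyo, Reiko.
Yori is living and takes 1/24.
Chiyo is living and takes 1/24.
Reiko is living and takes 1/24.
Umeko predeceased; the 1/4 allotted to Umeko's branch passes to Umeko's issue by representation.
The 1/4 is divided into 3 equal shares of 1/12 among Fumio, Midori, Satoshi.
Fumio is living and takes 1/12.
Midori is living and takes 1/12.
Satoshi is living and takes 1/12.
Mariko predeceased; the 1/4 allotted to Mariko's branch passes to Mariko's issue by representation.
The 1/4 is divided into 2 equal shares of 1/8 among Emiko, Isamu.
Emiko is living and takes 1/8.
Isamu is living and takes 1/8.

Chiyo 1/24; Emiko 1/8; Fumio 1/12; Isamu 1/8; Kaede 1/8; Midori 1/12; Reiko 1/24; Satoshi 1/12; Takeshi 1/4; Yori 1/24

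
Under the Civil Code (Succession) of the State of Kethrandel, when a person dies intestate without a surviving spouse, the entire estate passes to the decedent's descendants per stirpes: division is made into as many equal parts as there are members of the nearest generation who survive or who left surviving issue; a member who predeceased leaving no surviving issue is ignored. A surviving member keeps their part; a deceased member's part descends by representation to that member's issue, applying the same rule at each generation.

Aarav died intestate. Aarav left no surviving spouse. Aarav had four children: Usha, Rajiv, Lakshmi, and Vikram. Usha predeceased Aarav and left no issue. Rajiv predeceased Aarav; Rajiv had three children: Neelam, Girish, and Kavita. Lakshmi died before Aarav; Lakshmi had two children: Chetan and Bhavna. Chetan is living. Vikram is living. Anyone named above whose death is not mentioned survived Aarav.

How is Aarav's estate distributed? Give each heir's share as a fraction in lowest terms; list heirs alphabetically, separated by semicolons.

Bhavna 1/6; Chetan 1/6; Girish 1/9; Kavita 1/9; Neelam 1/9; Vikram 1/3

There is no surviving spouse, so the entire estate passes to Aarav's descendants per stirpes.
Usha left no surviving issue, so that branch lapses and is disregarded.
The estate is divided into 3 equal shares of 1/3 among Rajiv, Lakshmi, Vikram.
Rajiv predeceased; the 1/3 allotted to Rajiv's branch passes to Rajiv's issue by representation.
The 1/3 is divided into 3 equal shares of 1/9 among Neelam, Girish, Kavita.
Neelam is living and takes 1/9.
Girish is living and takes 1/9.
Kavita is living and takes 1/9.
Lakshmi predeceased; the 1/3 allotted to Lakshmi's branch passes to Lakshmi's issue by representation.
The 1/3 is divided into 2 equal shares of 1/6 among Chetan, Bhavna.
Chetan is living and takes 1/6.
Bhavna is living and takes 1/6.
Vikram is living and takes 1/3.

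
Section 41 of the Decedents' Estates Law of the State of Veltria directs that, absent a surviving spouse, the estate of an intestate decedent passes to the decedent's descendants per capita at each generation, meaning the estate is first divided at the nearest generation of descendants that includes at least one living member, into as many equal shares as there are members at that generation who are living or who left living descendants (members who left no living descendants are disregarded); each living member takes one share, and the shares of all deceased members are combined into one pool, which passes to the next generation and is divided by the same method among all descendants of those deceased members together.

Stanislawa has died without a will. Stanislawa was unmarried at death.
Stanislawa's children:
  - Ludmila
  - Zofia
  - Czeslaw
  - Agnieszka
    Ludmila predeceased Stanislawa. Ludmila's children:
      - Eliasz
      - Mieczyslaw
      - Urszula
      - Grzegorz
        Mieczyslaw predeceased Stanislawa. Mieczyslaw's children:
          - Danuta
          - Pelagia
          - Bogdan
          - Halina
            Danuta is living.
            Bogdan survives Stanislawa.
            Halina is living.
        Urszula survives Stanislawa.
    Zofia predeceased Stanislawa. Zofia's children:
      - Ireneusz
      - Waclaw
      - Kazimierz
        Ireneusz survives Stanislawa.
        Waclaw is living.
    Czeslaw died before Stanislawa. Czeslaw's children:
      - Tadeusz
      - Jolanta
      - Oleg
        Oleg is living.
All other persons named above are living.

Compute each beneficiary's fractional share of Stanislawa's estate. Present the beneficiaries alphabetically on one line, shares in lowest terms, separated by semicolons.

Agnieszka 1/4; Bogdan 3/160; Danuta 3/160; Eliasz 3/40; Grzegorz 3/40; Halina 3/160; Ireneusz 3/40; Jolanta 3/40; Kazimierz 3/40; Oleg 3/40; Pelagia 3/160; Tadeusz 3/40; Urszula 3/40; Waclaw 3/40

There is no surviving spouse, so the entire estate passes to Stanislawa's descendants per capita at each generation.
At generation 1 (Ludmila, Zofia, Czeslaw, Agnieszka) there are 4 shares of (1)/4 = 1/4 each.
Living: Agnieszka — each takes 1/4.
Deceased: Ludmila, Zofia, and Czeslaw. Their combined 3/4 is pooled and carried to generation 2.
At generation 2 (Eliasz, Mieczyslaw, Urszula, Grzegorz, Ireneusz, Waclaw, Kazimierz, Tadeusz, Jolanta, Oleg) there are 10 shares of (3/4)/10 = 3/40 each.
Living: Eliasz, Urszula, Grzegorz, Ireneusz, Waclaw, Kazimierz, Tadeusz, Jolanta, and Oleg — each takes 3/40.
Deceased: Mieczyslaw. That 3/40 share is carried to generation 3.
At generation 3 (Danuta, Pelagia, Bogdan, Halina) there are 4 shares of (3/40)/4 = 3/160 each.
Living: Danuta, Pelagia, Bogdan, and Halina — each takes 3/160.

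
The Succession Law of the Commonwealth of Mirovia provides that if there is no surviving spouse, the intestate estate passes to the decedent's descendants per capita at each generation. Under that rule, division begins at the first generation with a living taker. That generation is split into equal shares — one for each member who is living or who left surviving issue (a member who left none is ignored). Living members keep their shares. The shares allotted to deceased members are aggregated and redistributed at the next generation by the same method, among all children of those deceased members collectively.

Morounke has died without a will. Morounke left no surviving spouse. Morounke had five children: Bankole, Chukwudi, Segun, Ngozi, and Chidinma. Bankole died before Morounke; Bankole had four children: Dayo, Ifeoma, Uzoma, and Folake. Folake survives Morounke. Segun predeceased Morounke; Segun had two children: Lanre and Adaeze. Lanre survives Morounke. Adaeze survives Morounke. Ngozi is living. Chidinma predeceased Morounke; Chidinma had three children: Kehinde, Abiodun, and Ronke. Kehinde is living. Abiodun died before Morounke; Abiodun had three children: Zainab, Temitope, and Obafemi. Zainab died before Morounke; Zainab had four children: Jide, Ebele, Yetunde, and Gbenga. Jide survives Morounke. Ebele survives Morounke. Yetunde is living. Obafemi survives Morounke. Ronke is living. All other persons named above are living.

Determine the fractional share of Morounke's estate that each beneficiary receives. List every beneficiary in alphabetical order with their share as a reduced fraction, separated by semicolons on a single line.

Adaeze 1/15; Chukwudi 1/5; Dayo 1/15; Ebele 1/180; Folake 1/15; Gbenga 1/180; Ifeoma 1/15; Jide 1/180; Kehinde 1/15; Lanre 1/15; Ngozi 1/5; Obafemi 1/45; Ronke 1/15; Temitope 1/45; Uzoma 1/15; Yetunde 1/180

There is no surviving spouse, so the entire estate passes to Morounke's descendants per capita at each generation.
At generation 1 (Bankole, Chukwudi, Segun, Ngozi, Chidinma) there are 5 shares of (1)/5 = 1/5 each.
Living: Chukwudi and Ngozi — each takes 1/5.
Deceased: Bankole, Segun, and Chidinma. Their combined 3/5 is pooled and carried to generation 2.
At generation 2 (Dayo, Ifeoma, Uzoma, Folake, Lanre, Adaeze, Kehinde, Abiodun, Ronke) there are 9 shares of (3/5)/9 = 1/15 each.
Living: Dayo, Ifeoma, Uzoma, Folake, Lanre, Adaeze, Kehinde, and Ronke — each takes 1/15.
Deceased: Abiodun. That 1/15 share is carried to generation 3.
At generation 3 (Zainab, Temitope, Obafemi) there are 3 shares of (1/15)/3 = 1/45 each.
Living: Temitope and Obafemi — each takes 1/45.
Deceased: Zainab. That 1/45 share is carried to generation 4.
At generation 4 (Jide, Ebele, Yetunde, Gbenga) there are 4 shares of (1/45)/4 = 1/180 each.
Living: Jide, Ebele, Yetunde, and Gbenga — each takes 1/180.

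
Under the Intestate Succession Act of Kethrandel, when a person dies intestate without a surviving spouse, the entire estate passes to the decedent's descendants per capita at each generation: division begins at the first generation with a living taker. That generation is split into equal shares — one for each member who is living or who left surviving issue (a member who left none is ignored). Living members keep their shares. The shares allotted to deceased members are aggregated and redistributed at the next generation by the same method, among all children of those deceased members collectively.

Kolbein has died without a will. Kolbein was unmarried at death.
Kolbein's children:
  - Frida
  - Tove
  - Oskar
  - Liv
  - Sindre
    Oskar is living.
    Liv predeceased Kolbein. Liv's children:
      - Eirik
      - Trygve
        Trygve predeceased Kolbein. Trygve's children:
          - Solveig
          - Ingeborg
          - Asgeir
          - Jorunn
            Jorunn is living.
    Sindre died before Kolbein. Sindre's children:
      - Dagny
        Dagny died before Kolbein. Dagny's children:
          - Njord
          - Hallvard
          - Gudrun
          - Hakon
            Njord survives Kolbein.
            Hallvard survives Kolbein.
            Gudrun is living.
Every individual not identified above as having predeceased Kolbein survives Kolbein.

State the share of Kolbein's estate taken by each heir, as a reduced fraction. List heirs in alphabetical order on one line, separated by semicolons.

There is no surviving spouse, so the entire estate passes to Kolbein's descendants per capita at each generation.
At generation 1 (Frida, Tove, Oskar, Liv, Sindre) there are 5 shares of (1)/5 = 1/5 each.
Living: Frida, Tove, and Oskar — each takes 1/5.
Deceased: Liv and Sindre. Their combined 2/5 is pooled and carried to generation 2.
At generation 2 (Eirik, Trygve, Dagny) there are 3 shares of (2/5)/3 = 2/15 each.
Living: Eirik — each takes 2/15.
Deceased: Trygve and Dagny. Their combined 4/15 is pooled and carried to generation 3.
At generation 3 (Solveig, Ingeborg, Asgeir, Jorunn, Njord, Hallvard, Gudrun, Hakon) there are 8 shares of (4/15)/8 = 1/30 each.
Living: Solveig, Ingeborg, Asgeir, Jorunn, Njord, Hallvard, Gudrun, and Hakon — each takes 1/30.

Asgeir 1/30; Eirik 2/15; Frida 1/5; Gudrun 1/30; Hakon 1/30; Hallvard 1/30; Ingeborg 1/30; Jorunn 1/30; Njord 1/30; Oskar 1/5; Solveig 1/30; Tove 1/5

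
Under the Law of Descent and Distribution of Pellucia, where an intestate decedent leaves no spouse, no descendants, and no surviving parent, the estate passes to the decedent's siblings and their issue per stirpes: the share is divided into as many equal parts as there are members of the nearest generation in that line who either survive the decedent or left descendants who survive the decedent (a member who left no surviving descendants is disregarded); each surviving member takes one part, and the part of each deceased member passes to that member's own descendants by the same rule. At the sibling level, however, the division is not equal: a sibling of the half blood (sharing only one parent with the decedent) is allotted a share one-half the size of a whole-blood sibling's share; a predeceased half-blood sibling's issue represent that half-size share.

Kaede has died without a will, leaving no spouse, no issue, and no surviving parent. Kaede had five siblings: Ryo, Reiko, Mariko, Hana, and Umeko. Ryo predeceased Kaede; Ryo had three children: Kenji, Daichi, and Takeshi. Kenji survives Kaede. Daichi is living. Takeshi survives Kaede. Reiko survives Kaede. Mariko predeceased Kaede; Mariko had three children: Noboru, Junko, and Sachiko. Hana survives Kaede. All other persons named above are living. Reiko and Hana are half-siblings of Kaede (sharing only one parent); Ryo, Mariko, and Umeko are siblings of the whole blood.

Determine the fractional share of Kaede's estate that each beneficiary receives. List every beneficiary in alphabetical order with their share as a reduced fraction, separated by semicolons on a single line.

Daichi 1/12; Hana 1/8; Junko 1/12; Kenji 1/12; Noboru 1/12; Reiko 1/8; Sachiko 1/12; Takeshi 1/12; Umeko 1/4

No spouse, descendants, or parent survives, so the estate passes to Kaede's siblings per stirpes.
Half-blood siblings count for one-half the weight of whole-blood siblings at the initial division.
Dividing 1 in proportion to weights (total weight 4): Ryo (weight 1) → 1/4; Reiko (weight 1/2) → 1/8; Mariko (weight 1) → 1/4; Hana (weight 1/2) → 1/8; Umeko (weight 1) → 1/4.
Ryo predeceased; the 1/4 allotted to Ryo's branch passes to Ryo's issue by representation.
The 1/4 is divided into 3 equal shares of 1/12 among Kenji, Daichi, Takeshi.
Kenji is living and takes 1/12.
Daichi is living and takes 1/12.
Takeshi is living and takes 1/12.
Reiko is living and takes 1/8.
Mariko predeceased; the 1/4 allotted to Mariko's branch passes to Mariko's issue by representation.
The 1/4 is divided into 3 equal shares of 1/12 among Noboru, Junko, Sachiko.
Noboru is living and takes 1/12.
Junko is living and takes 1/12.
Sachiko is living and takes 1/12.
Hana is living and takes 1/8.
Umeko is living and takes 1/4.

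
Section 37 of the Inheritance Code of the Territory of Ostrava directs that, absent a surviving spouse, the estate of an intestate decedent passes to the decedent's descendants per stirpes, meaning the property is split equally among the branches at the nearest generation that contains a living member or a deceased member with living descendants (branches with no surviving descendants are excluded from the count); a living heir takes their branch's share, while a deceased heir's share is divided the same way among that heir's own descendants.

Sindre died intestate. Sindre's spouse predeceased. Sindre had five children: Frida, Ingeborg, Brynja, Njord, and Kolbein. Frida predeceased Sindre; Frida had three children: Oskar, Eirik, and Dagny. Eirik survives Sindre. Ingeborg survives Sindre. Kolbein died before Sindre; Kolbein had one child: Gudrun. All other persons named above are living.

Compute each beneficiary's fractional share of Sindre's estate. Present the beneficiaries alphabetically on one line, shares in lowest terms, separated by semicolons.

Brynja 1/5; Dagny 1/15; Eirik 1/15; Gudrun 1/5; Ingeborg 1/5; Njord 1/5; Oskar 1/15

There is no surviving spouse, so the entire estate passes to Sindre's descendants per stirpes.
The estate is divided into 5 equal shares of 1/5 among Frida, Ingeborg, Brynja, Njord, Kolbein.
Frida predeceased; the 1/5 allotted to Frida's branch passes to Frida's issue by representation.
The 1/5 is divided into 3 equal shares of 1/15 among Oskar, Eirik, Dagny.
Oskar is living and takes 1/15.
Eirik is living and takes 1/15.
Dagny is living and takes 1/15.
Ingeborg is living and takes 1/5.
Brynja is living and takes 1/5.
Njord is living and takes 1/5.
Kolbein predeceased; the 1/5 allotted to Kolbein's branch passes to Kolbein's issue by representation.
Gudrun is the sole taker at this level and receives the full 1/5.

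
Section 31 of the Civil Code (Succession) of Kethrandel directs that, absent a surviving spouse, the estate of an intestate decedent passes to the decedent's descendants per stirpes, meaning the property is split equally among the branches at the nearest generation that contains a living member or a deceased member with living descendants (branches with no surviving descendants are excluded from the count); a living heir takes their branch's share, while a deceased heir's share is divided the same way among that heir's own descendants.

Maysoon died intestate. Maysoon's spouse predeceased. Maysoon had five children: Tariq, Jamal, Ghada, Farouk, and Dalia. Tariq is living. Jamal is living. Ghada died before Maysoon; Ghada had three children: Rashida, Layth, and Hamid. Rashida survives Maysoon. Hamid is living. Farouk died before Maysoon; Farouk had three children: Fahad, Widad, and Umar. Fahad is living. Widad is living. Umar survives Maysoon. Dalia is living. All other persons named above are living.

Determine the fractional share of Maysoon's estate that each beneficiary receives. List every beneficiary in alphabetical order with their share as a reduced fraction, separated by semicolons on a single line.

There is no surviving spouse, so the entire estate passes to Maysoon's descendants per stirpes.
The estate is divided into 5 equal shares of 1/5 among Tariq, Jamal, Ghada, Farouk, Dalia.
Tariq is living and takes 1/5.
Jamal is living and takes 1/5.
Ghada predeceased; the 1/5 allotted to Ghada's branch passes to Ghada's issue by representation.
The 1/5 is divided into 3 equal shares of 1/15 among Rashida, Layth, Hamid.
Rashida is living and takes 1/15.
Layth is living and takes 1/15.
Hamid is living and takes 1/15.
Farouk predeceased; the 1/5 allotted to Farouk's branch passes to Farouk's issue by representation.
The 1/5 is divided into 3 equal shares of 1/15 among Fahad, Widad, Umar.
Fahad is living and takes 1/15.
Widad is living and takes 1/15.
Umar is living and takes 1/15.
Dalia is living and takes 1/5.

Dalia 1/5; Fahad 1/15; Hamid 1/15; Jamal 1/5; Layth 1/15; Rashida 1/15; Tariq 1/5; Umar 1/15; Widad 1/15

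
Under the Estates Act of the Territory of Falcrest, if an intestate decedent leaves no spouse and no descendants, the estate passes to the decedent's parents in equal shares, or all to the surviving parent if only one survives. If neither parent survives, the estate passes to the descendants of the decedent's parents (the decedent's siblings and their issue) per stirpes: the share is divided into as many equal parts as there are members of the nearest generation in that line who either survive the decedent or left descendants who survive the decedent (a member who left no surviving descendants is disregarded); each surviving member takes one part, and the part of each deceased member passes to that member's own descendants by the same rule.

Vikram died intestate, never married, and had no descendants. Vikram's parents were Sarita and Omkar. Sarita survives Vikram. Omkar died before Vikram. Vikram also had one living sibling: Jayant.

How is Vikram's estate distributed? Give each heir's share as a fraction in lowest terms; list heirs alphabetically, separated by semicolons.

Sarita 1

Only one parent, Sarita, survives, so Sarita takes the entire estate. The siblings take nothing because a surviving parent has priority.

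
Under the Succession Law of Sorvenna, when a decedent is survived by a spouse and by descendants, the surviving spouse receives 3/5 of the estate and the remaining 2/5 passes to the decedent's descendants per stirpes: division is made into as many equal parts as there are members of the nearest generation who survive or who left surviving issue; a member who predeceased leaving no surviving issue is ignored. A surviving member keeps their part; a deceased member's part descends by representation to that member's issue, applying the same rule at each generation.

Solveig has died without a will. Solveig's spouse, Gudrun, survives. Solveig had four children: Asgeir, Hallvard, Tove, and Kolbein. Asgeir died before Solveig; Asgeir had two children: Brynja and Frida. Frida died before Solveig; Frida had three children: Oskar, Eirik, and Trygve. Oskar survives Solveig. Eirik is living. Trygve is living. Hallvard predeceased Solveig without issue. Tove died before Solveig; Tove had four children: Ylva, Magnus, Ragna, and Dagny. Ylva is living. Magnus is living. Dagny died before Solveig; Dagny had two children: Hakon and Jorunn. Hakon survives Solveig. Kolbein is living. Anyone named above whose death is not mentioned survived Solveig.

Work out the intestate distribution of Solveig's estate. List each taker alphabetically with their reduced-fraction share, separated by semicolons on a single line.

Gudrun, as surviving spouse, takes 3/5.
The remaining 2/5 passes to Solveig's descendants per stirpes.
Hallvard left no surviving issue, so that branch lapses and is disregarded.
The 2/5 is divided into 3 equal shares of 2/15 among Asgeir, Tove, Kolbein.
Asgeir predeceased; the 2/15 allotted to Asgeir's branch passes to Asgeir's issue by representation.
The 2/15 is divided into 2 equal shares of 1/15 among Brynja, Frida.
Brynja is living and takes 1/15.
Frida predeceased; the 1/15 allotted to Frida's branch passes to Frida's issue by representation.
The 1/15 is divided into 3 equal shares of 1/45 among Oskar, Eirik, Trygve.
Oskar is living and takes 1/45.
Eirik is living and takes 1/45.
Trygve is living and takes 1/45.
Tove predeceased; the 2/15 allotted to Tove's branch passes to Tove's issue by representation.
The 2/15 is divided into 4 equal shares of 1/30 among Ylva, Magnus, Ragna, Dagny.
Ylva is living and takes 1/30.
Magnus is living and takes 1/30.
Ragna is living and takes 1/30.
Dagny predeceased; the 1/30 allotted to Dagny's branch passes to Dagny's issue by representation.
The 1/30 is divided into 2 equal shares of 1/60 among Hakon, Jorunn.
Hakon is living and takes 1/60.
Jorunn is living and takes 1/60.
Kolbein is living and takes 2/15.

Brynja 1/15; Eirik 1/45; Gudrun 3/5; Hakon 1/60; Jorunn 1/60; Kolbein 2/15; Magnus 1/30; Oskar 1/45; Ragna 1/30; Trygve 1/45; Ylva 1/30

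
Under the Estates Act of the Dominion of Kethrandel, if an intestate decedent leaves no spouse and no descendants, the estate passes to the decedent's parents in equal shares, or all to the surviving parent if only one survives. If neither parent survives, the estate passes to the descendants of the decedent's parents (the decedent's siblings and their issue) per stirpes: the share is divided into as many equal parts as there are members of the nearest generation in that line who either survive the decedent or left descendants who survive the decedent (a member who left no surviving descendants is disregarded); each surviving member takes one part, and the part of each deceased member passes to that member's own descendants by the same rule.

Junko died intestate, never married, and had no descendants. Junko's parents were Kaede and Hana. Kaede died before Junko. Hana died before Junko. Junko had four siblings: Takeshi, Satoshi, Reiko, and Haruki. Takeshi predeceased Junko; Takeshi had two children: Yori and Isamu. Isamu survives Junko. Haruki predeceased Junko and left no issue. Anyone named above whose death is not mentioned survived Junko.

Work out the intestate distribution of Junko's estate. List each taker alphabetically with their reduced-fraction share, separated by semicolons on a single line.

Isamu 1/6; Reiko 1/3; Satoshi 1/3; Yori 1/6

Neither parent survives and there are no descendants, so the estate passes to Junko's siblings and their issue per stirpes.
Haruki left no surviving issue, so that branch lapses and is disregarded.
The estate is divided into 3 equal shares of 1/3 among Takeshi, Satoshi, Reiko.
Takeshi predeceased; the 1/3 allotted to Takeshi's branch passes to Takeshi's issue by representation.
The 1/3 is divided into 2 equal shares of 1/6 among Yori, Isamu.
Yori is living and takes 1/6.
Isamu is living and takes 1/6.
Satoshi is living and takes 1/3.
Reiko is living and takes 1/3.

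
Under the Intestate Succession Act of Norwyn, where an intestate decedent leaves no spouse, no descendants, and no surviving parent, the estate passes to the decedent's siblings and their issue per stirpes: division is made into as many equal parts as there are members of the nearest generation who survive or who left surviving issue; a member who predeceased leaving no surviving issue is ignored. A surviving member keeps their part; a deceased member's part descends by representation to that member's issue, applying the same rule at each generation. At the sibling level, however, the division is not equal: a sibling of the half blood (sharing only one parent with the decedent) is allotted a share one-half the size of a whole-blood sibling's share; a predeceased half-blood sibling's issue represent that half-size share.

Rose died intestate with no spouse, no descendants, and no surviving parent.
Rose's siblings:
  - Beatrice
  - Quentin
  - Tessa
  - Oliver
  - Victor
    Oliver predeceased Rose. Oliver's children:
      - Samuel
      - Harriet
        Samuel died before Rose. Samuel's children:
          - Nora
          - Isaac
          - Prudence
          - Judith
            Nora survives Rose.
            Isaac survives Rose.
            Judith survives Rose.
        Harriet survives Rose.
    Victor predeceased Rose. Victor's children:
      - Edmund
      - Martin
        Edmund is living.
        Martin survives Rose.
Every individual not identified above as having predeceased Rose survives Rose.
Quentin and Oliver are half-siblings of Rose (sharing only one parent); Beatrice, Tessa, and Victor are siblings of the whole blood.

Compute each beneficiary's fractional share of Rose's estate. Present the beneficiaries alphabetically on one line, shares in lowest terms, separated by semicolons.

Beatrice 1/4; Edmund 1/8; Harriet 1/16; Isaac 1/64; Judith 1/64; Martin 1/8; Nora 1/64; Prudence 1/64; Quentin 1/8; Tessa 1/4

No spouse, descendants, or parent survives, so the estate passes to Rose's siblings per stirpes.
Half-blood siblings count for one-half the weight of whole-blood siblings at the initial division.
Dividing 1 in proportion to weights (total weight 4): Beatrice (weight 1) → 1/4; Quentin (weight 1/2) → 1/8; Tessa (weight 1) → 1/4; Oliver (weight 1/2) → 1/8; Victor (weight 1) → 1/4.
Beatrice is living and takes 1/4.
Quentin is living and takes 1/8.
Tessa is living and takes 1/4.
Oliver predeceased; the 1/8 allotted to Oliver's branch passes to Oliver's issue by representation.
The 1/8 is divided into 2 equal shares of 1/16 among Samuel, Harriet.
Samuel predeceased; the 1/16 allotted to Samuel's branch passes to Samuel's issue by representation.
The 1/16 is divided into 4 equal shares of 1/64 among Nora, Isaac, Prudence, Judith.
Nora is living and takes 1/64.
Isaac is living and takes 1/64.
Prudence is living and takes 1/64.
Judith is living and takes 1/64.
Harriet is living and takes 1/16.
Victor predeceased; the 1/4 allotted to Victor's branch passes to Victor's issue by representation.
The 1/4 is divided into 2 equal shares of 1/8 among Edmund, Martin.
Edmund is living and takes 1/8.
Martin is living and takes 1/8.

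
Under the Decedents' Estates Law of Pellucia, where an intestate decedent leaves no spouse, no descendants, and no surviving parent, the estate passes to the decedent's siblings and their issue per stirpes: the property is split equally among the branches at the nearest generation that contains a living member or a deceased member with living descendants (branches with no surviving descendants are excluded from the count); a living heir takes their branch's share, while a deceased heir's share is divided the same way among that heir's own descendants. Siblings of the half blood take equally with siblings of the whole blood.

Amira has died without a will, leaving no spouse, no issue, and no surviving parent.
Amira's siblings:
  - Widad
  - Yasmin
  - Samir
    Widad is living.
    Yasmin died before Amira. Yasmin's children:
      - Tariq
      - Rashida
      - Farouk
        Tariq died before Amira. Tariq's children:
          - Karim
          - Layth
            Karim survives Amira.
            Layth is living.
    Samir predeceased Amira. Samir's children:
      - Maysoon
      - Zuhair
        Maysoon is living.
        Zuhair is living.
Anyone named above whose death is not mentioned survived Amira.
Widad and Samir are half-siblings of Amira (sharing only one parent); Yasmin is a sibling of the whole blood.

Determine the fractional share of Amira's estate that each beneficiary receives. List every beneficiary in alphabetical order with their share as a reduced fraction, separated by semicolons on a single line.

No spouse, descendants, or parent survives, so the estate passes to Amira's siblings per stirpes.
Half-blood and whole-blood siblings take equally under the stated rule.
The estate is divided into 3 equal shares of 1/3 among Widad, Yasmin, Samir.
Widad is living and takes 1/3.
Yasmin predeceased; the 1/3 allotted to Yasmin's branch passes to Yasmin's issue by representation.
The 1/3 is divided into 3 equal shares of 1/9 among Tariq, Rashida, Farouk.
Tariq predeceased; the 1/9 allotted to Tariq's branch passes to Tariq's issue by representation.
The 1/9 is divided into 2 equal shares of 1/18 among Karim, Layth.
Karim is living and takes 1/18.
Layth is living and takes 1/18.
Rashida is living and takes 1/9.
Farouk is living and takes 1/9.
Samir predeceased; the 1/3 allotted to Samir's branch passes to Samir's issue by representation.
The 1/3 is divided into 2 equal shares of 1/6 among Maysoon, Zuhair.
Maysoon is living and takes 1/6.
Zuhair is living and takes 1/6.

Farouk 1/9; Karim 1/18; Layth 1/18; Maysoon 1/6; Rashida 1/9; Widad 1/3; Zuhair 1/6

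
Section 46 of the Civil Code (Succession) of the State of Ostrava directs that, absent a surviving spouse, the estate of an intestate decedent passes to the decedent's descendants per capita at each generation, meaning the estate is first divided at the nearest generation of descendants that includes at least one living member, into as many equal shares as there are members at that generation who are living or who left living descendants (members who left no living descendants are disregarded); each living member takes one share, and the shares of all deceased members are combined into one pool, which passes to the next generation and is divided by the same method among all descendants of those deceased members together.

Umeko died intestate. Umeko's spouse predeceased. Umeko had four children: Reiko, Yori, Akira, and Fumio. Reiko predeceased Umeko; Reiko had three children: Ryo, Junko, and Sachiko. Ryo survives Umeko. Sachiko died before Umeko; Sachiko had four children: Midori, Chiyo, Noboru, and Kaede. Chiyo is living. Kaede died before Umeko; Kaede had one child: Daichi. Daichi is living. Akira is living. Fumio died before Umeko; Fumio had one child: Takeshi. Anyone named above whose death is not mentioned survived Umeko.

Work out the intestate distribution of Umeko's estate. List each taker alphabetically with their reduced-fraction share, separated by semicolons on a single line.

Akira 1/4; Chiyo 1/32; Daichi 1/32; Junko 1/8; Midori 1/32; Noboru 1/32; Ryo 1/8; Takeshi 1/8; Yori 1/4

There is no surviving spouse, so the entire estate passes to Umeko's descendants per capita at each generation.
At generation 1 (Reiko, Yori, Akira, Fumio) there are 4 shares of (1)/4 = 1/4 each.
Living: Yori and Akira — each takes 1/4.
Deceased: Reiko and Fumio. Their combined 1/2 is pooled and carried to generation 2.
At generation 2 (Ryo, Junko, Sachiko, Takeshi) there are 4 shares of (1/2)/4 = 1/8 each.
Living: Ryo, Junko, and Takeshi — each takes 1/8.
Deceased: Sachiko. That 1/8 share is carried to generation 3.
At generation 3 (Midori, Chiyo, Noboru, Kaede) there are 4 shares of (1/8)/4 = 1/32 each.
Living: Midori, Chiyo, and Noboru — each takes 1/32.
Deceased: Kaede. That 1/32 share is carried to generation 4.
At generation 4 (Daichi) there are 1 shares of (1/32)/1 = 1/32 each.
Living: Daichi — each takes 1/32.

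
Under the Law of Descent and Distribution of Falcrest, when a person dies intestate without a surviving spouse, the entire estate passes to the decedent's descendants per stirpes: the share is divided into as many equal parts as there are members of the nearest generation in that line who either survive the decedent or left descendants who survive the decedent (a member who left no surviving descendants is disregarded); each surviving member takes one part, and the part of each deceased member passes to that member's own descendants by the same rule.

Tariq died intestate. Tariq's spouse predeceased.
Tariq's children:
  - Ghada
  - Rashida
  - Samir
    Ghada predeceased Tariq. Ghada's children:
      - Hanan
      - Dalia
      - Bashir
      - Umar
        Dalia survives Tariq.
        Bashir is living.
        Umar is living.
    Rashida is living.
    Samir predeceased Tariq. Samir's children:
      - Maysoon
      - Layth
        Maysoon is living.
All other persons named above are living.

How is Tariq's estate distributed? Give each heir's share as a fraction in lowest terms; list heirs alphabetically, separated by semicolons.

There is no surviving spouse, so the entire estate passes to Tariq's descendants per stirpes.
The estate is divided into 3 equal shares of 1/3 among Ghada, Rashida, Samir.
Ghada predeceased; the 1/3 allotted to Ghada's branch passes to Ghada's issue by representation.
The 1/3 is divided into 4 equal shares of 1/12 among Hanan, Dalia, Bashir, Umar.
Hanan is living and takes 1/12.
Dalia is living and takes 1/12.
Bashir is living and takes 1/12.
Umar is living and takes 1/12.
Rashida is living and takes 1/3.
Samir predeceased; the 1/3 allotted to Samir's branch passes to Samir's issue by representation.
The 1/3 is divided into 2 equal shares of 1/6 among Maysoon, Layth.
Maysoon is living and takes 1/6.
Layth is living and takes 1/6.

Bashir 1/12; Dalia 1/12; Hanan 1/12; Layth 1/6; Maysoon 1/6; Rashida 1/3; Umar 1/12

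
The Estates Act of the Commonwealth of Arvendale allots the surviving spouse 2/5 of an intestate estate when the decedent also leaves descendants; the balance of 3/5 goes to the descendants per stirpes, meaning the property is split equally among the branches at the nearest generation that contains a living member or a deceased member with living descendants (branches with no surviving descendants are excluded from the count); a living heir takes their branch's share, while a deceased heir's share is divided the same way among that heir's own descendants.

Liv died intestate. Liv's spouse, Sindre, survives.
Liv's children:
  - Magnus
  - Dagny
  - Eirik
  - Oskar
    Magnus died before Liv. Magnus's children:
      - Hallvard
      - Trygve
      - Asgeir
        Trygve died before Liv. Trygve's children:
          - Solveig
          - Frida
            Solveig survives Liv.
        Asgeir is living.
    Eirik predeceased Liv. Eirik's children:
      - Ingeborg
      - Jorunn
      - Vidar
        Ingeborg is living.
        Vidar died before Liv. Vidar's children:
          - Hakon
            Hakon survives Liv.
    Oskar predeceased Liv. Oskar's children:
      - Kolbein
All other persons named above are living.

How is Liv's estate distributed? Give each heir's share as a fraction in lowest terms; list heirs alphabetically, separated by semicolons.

Sindre, as surviving spouse, takes 2/5.
The remaining 3/5 passes to Liv's descendants per stirpes.
The 3/5 is divided into 4 equal shares of 3/20 among Magnus, Dagny, Eirik, Oskar.
Magnus predeceased; the 3/20 allotted to Magnus's branch passes to Magnus's issue by representation.
The 3/20 is divided into 3 equal shares of 1/20 among Hallvard, Trygve, Asgeir.
Hallvard is living and takes 1/20.
Trygve predeceased; the 1/20 allotted to Trygve's branch passes to Trygve's issue by representation.
The 1/20 is divided into 2 equal shares of 1/40 among Solveig, Frida.
Solveig is living and takes 1/40.
Frida is living and takes 1/40.
Asgeir is living and takes 1/20.
Dagny is living and takes 3/20.
Eirik predeceased; the 3/20 allotted to Eirik's branch passes to Eirik's issue by representation.
The 3/20 is divided into 3 equal shares of 1/20 among Ingeborg, Jorunn, Vidar.
Ingeborg is living and takes 1/20.
Jorunn is living and takes 1/20.
Vidar predeceased; the 1/20 allotted to Vidar's branch passes to Vidar's issue by representation.
Hakon is the sole taker at this level and receives the full 1/20.
Oskar predeceased; the 3/20 allotted to Oskar's branch passes to Oskar's issue by representation.
Kolbein is the sole taker at this level and receives the full 3/20.

Asgeir 1/20; Dagny 3/20; Frida 1/40; Hakon 1/20; Hallvard 1/20; Ingeborg 1/20; Jorunn 1/20; Kolbein 3/20; Sindre 2/5; Solveig 1/40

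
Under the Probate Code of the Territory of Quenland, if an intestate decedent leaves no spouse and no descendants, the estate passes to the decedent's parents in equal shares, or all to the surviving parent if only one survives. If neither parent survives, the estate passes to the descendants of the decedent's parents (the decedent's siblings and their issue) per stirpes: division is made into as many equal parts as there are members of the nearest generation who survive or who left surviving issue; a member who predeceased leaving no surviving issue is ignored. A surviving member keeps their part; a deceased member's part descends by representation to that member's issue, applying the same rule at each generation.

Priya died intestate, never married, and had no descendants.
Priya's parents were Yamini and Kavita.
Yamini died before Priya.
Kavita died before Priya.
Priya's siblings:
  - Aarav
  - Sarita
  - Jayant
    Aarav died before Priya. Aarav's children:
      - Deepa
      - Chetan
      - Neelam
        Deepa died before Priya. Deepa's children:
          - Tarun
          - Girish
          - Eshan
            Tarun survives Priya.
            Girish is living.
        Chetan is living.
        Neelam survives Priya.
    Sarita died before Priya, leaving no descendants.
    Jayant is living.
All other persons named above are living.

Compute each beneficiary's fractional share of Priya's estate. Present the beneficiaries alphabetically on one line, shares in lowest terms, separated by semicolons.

Neither parent survives and there are no descendants, so the estate passes to Priya's siblings and their issue per stirpes.
Sarita left no surviving issue, so that branch lapses and is disregarded.
The estate is divided into 2 equal shares of 1/2 among Aarav, Jayant.
Aarav predeceased; the 1/2 allotted to Aarav's branch passes to Aarav's issue by representation.
The 1/2 is divided into 3 equal shares of 1/6 among Deepa, Chetan, Neelam.
Deepa predeceased; the 1/6 allotted to Deepa's branch passes to Deepa's issue by representation.
The 1/6 is divided into 3 equal shares of 1/18 among Tarun, Girish, Eshan.
Tarun is living and takes 1/18.
Girish is living and takes 1/18.
Eshan is living and takes 1/18.
Chetan is living and takes 1/6.
Neelam is living and takes 1/6.
Jayant is living and takes 1/2.

Chetan 1/6; Eshan 1/18; Girish 1/18; Jayant 1/2; Neelam 1/6; Tarun 1/18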